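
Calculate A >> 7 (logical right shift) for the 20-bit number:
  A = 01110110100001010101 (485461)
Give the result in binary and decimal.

Logical shift right by 7: drop the bottom 7 bit(s), prepend 7 zero(s) on the left.
  01110110100001010101  ->  keep [0111011010000], discard [1010101], prepend 0000000
= 00000000111011010000

Answer: 00000000111011010000 (3792)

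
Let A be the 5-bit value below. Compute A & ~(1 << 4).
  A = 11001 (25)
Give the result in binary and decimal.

Mask = ~(1 << 4) = 01111
Bit 4 of A is 1, so AND-ing with the mask clears it to 0.
  11001
& 01111
-------
  01001

Answer: 01001 (9)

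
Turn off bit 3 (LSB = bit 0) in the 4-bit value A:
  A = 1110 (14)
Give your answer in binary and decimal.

Mask = ~(1 << 3) = 0111
Bit 3 of A is 1, so AND-ing with the mask clears it to 0.
  1110
& 0111
------
  0110

Answer: 0110 (6)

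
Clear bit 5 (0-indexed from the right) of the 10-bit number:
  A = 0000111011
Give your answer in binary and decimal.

Mask = ~(1 << 5) = 1111011111
Bit 5 of A is 1, so AND-ing with the mask clears it to 0.
  0000111011
& 1111011111
------------
  0000011011

Answer: 0000011011 (27)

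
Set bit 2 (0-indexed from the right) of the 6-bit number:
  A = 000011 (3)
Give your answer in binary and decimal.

Mask = 1 << 2 = 000100
Bit 2 of A is 0, so OR-ing with the mask flips it to 1.
  000011
| 000100
--------
  000111

Answer: 000111 (7)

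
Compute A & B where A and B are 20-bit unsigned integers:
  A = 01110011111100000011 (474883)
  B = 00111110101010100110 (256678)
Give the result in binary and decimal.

Apply & to each column (1 only where both bits are 1):
  01110011111100000011
& 00111110101010100110
----------------------
  00110010101000000010

Answer: 00110010101000000010 (207362)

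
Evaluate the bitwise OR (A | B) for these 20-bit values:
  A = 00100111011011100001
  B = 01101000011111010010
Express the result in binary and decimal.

Apply | to each column (1 where either bit is 1):
  00100111011011100001
| 01101000011111010010
----------------------
  01101111011111110011

Answer: 01101111011111110011 (456691)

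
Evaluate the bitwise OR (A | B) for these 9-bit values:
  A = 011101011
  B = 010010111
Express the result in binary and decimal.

Apply | to each column (1 where either bit is 1):
  011101011
| 010010111
-----------
  011111111

Answer: 011111111 (255)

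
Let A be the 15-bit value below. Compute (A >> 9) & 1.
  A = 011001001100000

Bit 9 is the 10th from the right.
  011001001100000
       ^
That bit is 1.

Answer: 1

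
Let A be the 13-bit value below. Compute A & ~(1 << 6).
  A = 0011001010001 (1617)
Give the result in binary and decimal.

Mask = ~(1 << 6) = 1111110111111
Bit 6 of A is 1, so AND-ing with the mask clears it to 0.
  0011001010001
& 1111110111111
---------------
  0011000010001

Answer: 0011000010001 (1553)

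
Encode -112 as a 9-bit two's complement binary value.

1. Binary of +112:  001110000
2. Invert bits:     110001111
3. Add 1:           110010000

Answer: 110010000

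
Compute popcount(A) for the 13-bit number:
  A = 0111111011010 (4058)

0111111011010
1-bits at positions (from bit 0 = LSB): 1, 3, 4, 6, 7, 8, 9, 10, 11
Count = 9

Answer: 9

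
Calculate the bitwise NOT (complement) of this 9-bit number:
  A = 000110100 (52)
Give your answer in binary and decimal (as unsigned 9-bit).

Flip each bit (0->1, 1->0):
  000110100
  111001011

Answer: 111001011 (459)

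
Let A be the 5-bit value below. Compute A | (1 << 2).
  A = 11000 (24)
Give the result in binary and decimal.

Mask = 1 << 2 = 00100
Bit 2 of A is 0, so OR-ing with the mask flips it to 1.
  11000
| 00100
-------
  11100

Answer: 11100 (28)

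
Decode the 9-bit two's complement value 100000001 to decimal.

MSB is 1, so the value is negative. Find the magnitude:
1. Invert bits:  011111110
2. Add 1:        011111111  = 255
3. Apply sign:   -255

Answer: -255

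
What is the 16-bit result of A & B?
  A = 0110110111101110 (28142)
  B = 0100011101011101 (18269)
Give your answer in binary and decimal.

Apply & to each column (1 only where both bits are 1):
  0110110111101110
& 0100011101011101
------------------
  0100010101001100

Answer: 0100010101001100 (17740)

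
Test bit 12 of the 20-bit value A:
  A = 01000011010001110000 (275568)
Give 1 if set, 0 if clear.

Bit 12 is the 13th from the right.
  01000011010001110000
         ^
That bit is 1.

Answer: 1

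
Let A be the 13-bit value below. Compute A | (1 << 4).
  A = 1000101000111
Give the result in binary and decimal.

Mask = 1 << 4 = 0000000010000
Bit 4 of A is 0, so OR-ing with the mask flips it to 1.
  1000101000111
| 0000000010000
---------------
  1000101010111

Answer: 1000101010111 (4439)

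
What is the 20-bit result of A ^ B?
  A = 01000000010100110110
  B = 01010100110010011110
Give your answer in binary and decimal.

Apply ^ to each column (1 where bits differ):
  01000000010100110110
^ 01010100110010011110
----------------------
  00010100100110101000

Answer: 00010100100110101000 (84392)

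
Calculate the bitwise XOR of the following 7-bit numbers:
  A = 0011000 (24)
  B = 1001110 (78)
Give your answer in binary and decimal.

Apply ^ to each column (1 where bits differ):
  0011000
^ 1001110
---------
  1010110

Answer: 1010110 (86)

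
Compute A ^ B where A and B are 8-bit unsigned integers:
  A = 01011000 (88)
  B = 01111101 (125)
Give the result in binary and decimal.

Apply ^ to each column (1 where bits differ):
  01011000
^ 01111101
----------
  00100101

Answer: 00100101 (37)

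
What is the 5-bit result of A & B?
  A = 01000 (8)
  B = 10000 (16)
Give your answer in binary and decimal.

Apply & to each column (1 only where both bits are 1):
  01000
& 10000
-------
  00000

Answer: 00000 (0)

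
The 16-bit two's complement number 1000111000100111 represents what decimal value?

MSB is 1, so the value is negative. Find the magnitude:
1. Invert bits:  0111000111011000
2. Add 1:        0111000111011001  = 29145
3. Apply sign:   -29145

Answer: -29145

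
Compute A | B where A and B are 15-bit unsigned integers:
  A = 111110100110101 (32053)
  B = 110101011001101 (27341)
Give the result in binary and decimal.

Apply | to each column (1 where either bit is 1):
  111110100110101
| 110101011001101
-----------------
  111111111111101

Answer: 111111111111101 (32765)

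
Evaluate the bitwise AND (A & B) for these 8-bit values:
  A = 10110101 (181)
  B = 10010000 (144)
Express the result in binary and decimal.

Apply & to each column (1 only where both bits are 1):
  10110101
& 10010000
----------
  10010000

Answer: 10010000 (144)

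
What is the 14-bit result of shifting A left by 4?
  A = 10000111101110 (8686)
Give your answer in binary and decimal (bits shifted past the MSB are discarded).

Shift left by 4: drop the top 4 bit(s), append 4 zero(s) on the right.
  10000111101110  ->  discard [1000], keep [0111101110], append 0000
= 01111011100000

Answer: 01111011100000 (7904)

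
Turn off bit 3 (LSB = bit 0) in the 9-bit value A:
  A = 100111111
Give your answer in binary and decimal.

Mask = ~(1 << 3) = 111110111
Bit 3 of A is 1, so AND-ing with the mask clears it to 0.
  100111111
& 111110111
-----------
  100110111

Answer: 100110111 (311)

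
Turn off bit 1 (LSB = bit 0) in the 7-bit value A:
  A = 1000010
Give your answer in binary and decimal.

Mask = ~(1 << 1) = 1111101
Bit 1 of A is 1, so AND-ing with the mask clears it to 0.
  1000010
& 1111101
---------
  1000000

Answer: 1000000 (64)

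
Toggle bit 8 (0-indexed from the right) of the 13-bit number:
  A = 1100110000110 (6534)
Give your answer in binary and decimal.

Mask = 1 << 8 = 0000100000000
Bit 8 of A is 1; XOR with the mask flips it to 0.
  1100110000110
^ 0000100000000
---------------
  1100010000110

Answer: 1100010000110 (6278)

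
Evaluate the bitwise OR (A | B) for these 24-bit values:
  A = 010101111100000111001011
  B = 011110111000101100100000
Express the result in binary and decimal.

Apply | to each column (1 where either bit is 1):
  010101111100000111001011
| 011110111000101100100000
--------------------------
  011111111100101111101011

Answer: 011111111100101111101011 (8375275)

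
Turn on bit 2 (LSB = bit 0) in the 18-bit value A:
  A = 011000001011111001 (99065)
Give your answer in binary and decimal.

Mask = 1 << 2 = 000000000000000100
Bit 2 of A is 0, so OR-ing with the mask flips it to 1.
  011000001011111001
| 000000000000000100
--------------------
  011000001011111101

Answer: 011000001011111101 (99069)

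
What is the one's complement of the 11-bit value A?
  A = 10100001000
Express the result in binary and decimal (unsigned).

Flip each bit (0->1, 1->0):
  10100001000
  01011110111

Answer: 01011110111 (759)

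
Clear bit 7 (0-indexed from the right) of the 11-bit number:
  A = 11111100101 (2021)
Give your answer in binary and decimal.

Mask = ~(1 << 7) = 11101111111
Bit 7 of A is 1, so AND-ing with the mask clears it to 0.
  11111100101
& 11101111111
-------------
  11101100101

Answer: 11101100101 (1893)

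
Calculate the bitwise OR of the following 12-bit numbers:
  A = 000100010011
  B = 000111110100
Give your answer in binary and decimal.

Apply | to each column (1 where either bit is 1):
  000100010011
| 000111110100
--------------
  000111110111

Answer: 000111110111 (503)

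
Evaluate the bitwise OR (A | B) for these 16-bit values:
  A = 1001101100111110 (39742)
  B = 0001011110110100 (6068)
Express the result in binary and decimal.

Apply | to each column (1 where either bit is 1):
  1001101100111110
| 0001011110110100
------------------
  1001111110111110

Answer: 1001111110111110 (40894)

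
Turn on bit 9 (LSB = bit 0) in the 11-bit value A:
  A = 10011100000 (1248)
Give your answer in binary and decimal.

Mask = 1 << 9 = 01000000000
Bit 9 of A is 0, so OR-ing with the mask flips it to 1.
  10011100000
| 01000000000
-------------
  11011100000

Answer: 11011100000 (1760)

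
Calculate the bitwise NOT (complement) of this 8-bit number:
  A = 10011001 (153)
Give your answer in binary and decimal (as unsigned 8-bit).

Flip each bit (0->1, 1->0):
  10011001
  01100110

Answer: 01100110 (102)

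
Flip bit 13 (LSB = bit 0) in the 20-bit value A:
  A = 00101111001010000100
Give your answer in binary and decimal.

Mask = 1 << 13 = 00000010000000000000
Bit 13 of A is 1; XOR with the mask flips it to 0.
  00101111001010000100
^ 00000010000000000000
----------------------
  00101101001010000100

Answer: 00101101001010000100 (184964)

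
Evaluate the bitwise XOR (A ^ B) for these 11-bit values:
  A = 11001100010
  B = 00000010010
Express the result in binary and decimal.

Apply ^ to each column (1 where bits differ):
  11001100010
^ 00000010010
-------------
  11001110000

Answer: 11001110000 (1648)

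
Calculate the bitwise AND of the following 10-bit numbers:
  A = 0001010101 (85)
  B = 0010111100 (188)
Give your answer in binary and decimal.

Apply & to each column (1 only where both bits are 1):
  0001010101
& 0010111100
------------
  0000010100

Answer: 0000010100 (20)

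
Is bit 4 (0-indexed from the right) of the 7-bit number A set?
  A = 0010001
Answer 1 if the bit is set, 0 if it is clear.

Bit 4 is the 5th from the right.
  0010001
    ^
That bit is 1.

Answer: 1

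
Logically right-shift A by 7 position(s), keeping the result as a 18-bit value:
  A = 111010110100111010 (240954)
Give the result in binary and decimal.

Logical shift right by 7: drop the bottom 7 bit(s), prepend 7 zero(s) on the left.
  111010110100111010  ->  keep [11101011010], discard [0111010], prepend 0000000
= 000000011101011010

Answer: 000000011101011010 (1882)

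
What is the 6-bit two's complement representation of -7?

1. Binary of +7:  000111
2. Invert bits:     111000
3. Add 1:           111001

Answer: 111001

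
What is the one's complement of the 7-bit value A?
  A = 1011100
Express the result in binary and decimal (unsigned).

Flip each bit (0->1, 1->0):
  1011100
  0100011

Answer: 0100011 (35)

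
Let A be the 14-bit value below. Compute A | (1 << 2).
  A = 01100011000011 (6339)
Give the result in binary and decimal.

Mask = 1 << 2 = 00000000000100
Bit 2 of A is 0, so OR-ing with the mask flips it to 1.
  01100011000011
| 00000000000100
----------------
  01100011000111

Answer: 01100011000111 (6343)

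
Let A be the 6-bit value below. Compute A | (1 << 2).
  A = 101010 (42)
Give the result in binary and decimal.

Mask = 1 << 2 = 000100
Bit 2 of A is 0, so OR-ing with the mask flips it to 1.
  101010
| 000100
--------
  101110

Answer: 101110 (46)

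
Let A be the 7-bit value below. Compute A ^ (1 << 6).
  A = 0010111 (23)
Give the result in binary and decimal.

Mask = 1 << 6 = 1000000
Bit 6 of A is 0; XOR with the mask flips it to 1.
  0010111
^ 1000000
---------
  1010111

Answer: 1010111 (87)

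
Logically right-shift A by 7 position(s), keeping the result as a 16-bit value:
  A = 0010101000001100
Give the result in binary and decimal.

Logical shift right by 7: drop the bottom 7 bit(s), prepend 7 zero(s) on the left.
  0010101000001100  ->  keep [001010100], discard [0001100], prepend 0000000
= 0000000001010100

Answer: 0000000001010100 (84)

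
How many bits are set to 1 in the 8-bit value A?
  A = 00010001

00010001
1-bits at positions (from bit 0 = LSB): 0, 4
Count = 2

Answer: 2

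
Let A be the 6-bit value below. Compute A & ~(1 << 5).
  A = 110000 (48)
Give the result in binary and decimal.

Mask = ~(1 << 5) = 011111
Bit 5 of A is 1, so AND-ing with the mask clears it to 0.
  110000
& 011111
--------
  010000

Answer: 010000 (16)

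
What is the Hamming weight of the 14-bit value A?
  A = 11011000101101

11011000101101
1-bits at positions (from bit 0 = LSB): 0, 2, 3, 5, 9, 10, 12, 13
Count = 8

Answer: 8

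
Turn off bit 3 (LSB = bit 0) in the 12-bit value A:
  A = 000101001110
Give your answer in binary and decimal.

Mask = ~(1 << 3) = 111111110111
Bit 3 of A is 1, so AND-ing with the mask clears it to 0.
  000101001110
& 111111110111
--------------
  000101000110

Answer: 000101000110 (326)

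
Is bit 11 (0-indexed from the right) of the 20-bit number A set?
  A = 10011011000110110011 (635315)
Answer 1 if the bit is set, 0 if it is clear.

Bit 11 is the 12th from the right.
  10011011000110110011
          ^
That bit is 0.

Answer: 0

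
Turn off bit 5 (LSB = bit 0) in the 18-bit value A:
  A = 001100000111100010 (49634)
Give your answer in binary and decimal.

Mask = ~(1 << 5) = 111111111111011111
Bit 5 of A is 1, so AND-ing with the mask clears it to 0.
  001100000111100010
& 111111111111011111
--------------------
  001100000111000010

Answer: 001100000111000010 (49602)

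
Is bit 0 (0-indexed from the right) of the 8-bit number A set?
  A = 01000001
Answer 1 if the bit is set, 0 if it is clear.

Bit 0 is the 1st from the right.
  01000001
         ^
That bit is 1.

Answer: 1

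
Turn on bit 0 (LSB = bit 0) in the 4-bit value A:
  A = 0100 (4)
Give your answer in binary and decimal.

Mask = 1 << 0 = 0001
Bit 0 of A is 0, so OR-ing with the mask flips it to 1.
  0100
| 0001
------
  0101

Answer: 0101 (5)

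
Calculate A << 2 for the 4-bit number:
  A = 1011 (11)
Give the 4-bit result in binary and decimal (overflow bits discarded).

Shift left by 2: drop the top 2 bit(s), append 2 zero(s) on the right.
  1011  ->  discard [10], keep [11], append 00
= 1100

Answer: 1100 (12)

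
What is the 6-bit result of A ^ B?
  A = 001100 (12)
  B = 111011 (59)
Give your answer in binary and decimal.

Apply ^ to each column (1 where bits differ):
  001100
^ 111011
--------
  110111

Answer: 110111 (55)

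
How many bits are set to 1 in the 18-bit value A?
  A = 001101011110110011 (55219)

001101011110110011
1-bits at positions (from bit 0 = LSB): 0, 1, 4, 5, 7, 8, 9, 10, 12, 14, 15
Count = 11

Answer: 11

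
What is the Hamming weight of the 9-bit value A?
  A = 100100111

100100111
1-bits at positions (from bit 0 = LSB): 0, 1, 2, 5, 8
Count = 5

Answer: 5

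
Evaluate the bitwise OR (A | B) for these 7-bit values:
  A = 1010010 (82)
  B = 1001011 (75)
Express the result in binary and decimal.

Apply | to each column (1 where either bit is 1):
  1010010
| 1001011
---------
  1011011

Answer: 1011011 (91)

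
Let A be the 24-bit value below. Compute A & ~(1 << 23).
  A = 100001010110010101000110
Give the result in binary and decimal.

Mask = ~(1 << 23) = 011111111111111111111111
Bit 23 of A is 1, so AND-ing with the mask clears it to 0.
  100001010110010101000110
& 011111111111111111111111
--------------------------
  000001010110010101000110

Answer: 000001010110010101000110 (353606)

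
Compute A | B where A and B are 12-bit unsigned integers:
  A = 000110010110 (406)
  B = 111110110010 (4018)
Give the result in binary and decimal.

Apply | to each column (1 where either bit is 1):
  000110010110
| 111110110010
--------------
  111110110110

Answer: 111110110110 (4022)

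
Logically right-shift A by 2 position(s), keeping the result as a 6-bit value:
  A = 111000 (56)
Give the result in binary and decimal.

Logical shift right by 2: drop the bottom 2 bit(s), prepend 2 zero(s) on the left.
  111000  ->  keep [1110], discard [00], prepend 00
= 001110

Answer: 001110 (14)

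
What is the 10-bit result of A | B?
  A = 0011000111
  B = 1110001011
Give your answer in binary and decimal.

Apply | to each column (1 where either bit is 1):
  0011000111
| 1110001011
------------
  1111001111

Answer: 1111001111 (975)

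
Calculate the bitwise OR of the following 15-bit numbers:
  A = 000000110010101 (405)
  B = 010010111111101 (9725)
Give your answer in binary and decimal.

Apply | to each column (1 where either bit is 1):
  000000110010101
| 010010111111101
-----------------
  010010111111101

Answer: 010010111111101 (9725)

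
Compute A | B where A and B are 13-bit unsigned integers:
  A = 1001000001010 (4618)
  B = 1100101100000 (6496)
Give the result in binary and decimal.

Apply | to each column (1 where either bit is 1):
  1001000001010
| 1100101100000
---------------
  1101101101010

Answer: 1101101101010 (7018)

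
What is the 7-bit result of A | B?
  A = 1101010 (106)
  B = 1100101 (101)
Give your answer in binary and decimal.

Apply | to each column (1 where either bit is 1):
  1101010
| 1100101
---------
  1101111

Answer: 1101111 (111)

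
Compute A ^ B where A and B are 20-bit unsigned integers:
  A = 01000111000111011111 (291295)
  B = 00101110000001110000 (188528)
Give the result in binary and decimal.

Apply ^ to each column (1 where bits differ):
  01000111000111011111
^ 00101110000001110000
----------------------
  01101001000110101111

Answer: 01101001000110101111 (430511)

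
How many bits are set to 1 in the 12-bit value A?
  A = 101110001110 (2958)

101110001110
1-bits at positions (from bit 0 = LSB): 1, 2, 3, 7, 8, 9, 11
Count = 7

Answer: 7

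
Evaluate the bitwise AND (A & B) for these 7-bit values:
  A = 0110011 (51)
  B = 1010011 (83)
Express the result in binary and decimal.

Apply & to each column (1 only where both bits are 1):
  0110011
& 1010011
---------
  0010011

Answer: 0010011 (19)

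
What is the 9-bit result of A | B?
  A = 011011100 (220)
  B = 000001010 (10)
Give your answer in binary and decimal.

Apply | to each column (1 where either bit is 1):
  011011100
| 000001010
-----------
  011011110

Answer: 011011110 (222)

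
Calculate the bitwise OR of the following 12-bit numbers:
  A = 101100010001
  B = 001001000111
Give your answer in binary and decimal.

Apply | to each column (1 where either bit is 1):
  101100010001
| 001001000111
--------------
  101101010111

Answer: 101101010111 (2903)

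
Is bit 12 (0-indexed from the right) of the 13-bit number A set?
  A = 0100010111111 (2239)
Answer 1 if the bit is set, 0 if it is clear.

Bit 12 is the 13th from the right.
  0100010111111
  ^
That bit is 0.

Answer: 0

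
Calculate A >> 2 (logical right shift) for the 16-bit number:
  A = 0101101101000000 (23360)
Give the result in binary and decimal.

Logical shift right by 2: drop the bottom 2 bit(s), prepend 2 zero(s) on the left.
  0101101101000000  ->  keep [01011011010000], discard [00], prepend 00
= 0001011011010000

Answer: 0001011011010000 (5840)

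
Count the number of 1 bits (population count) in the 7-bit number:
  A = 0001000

0001000
1-bits at positions (from bit 0 = LSB): 3
Count = 1

Answer: 1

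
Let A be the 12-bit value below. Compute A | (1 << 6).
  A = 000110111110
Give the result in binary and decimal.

Mask = 1 << 6 = 000001000000
Bit 6 of A is 0, so OR-ing with the mask flips it to 1.
  000110111110
| 000001000000
--------------
  000111111110

Answer: 000111111110 (510)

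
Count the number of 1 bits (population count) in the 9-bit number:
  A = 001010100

001010100
1-bits at positions (from bit 0 = LSB): 2, 4, 6
Count = 3

Answer: 3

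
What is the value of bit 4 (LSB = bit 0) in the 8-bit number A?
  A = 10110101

Bit 4 is the 5th from the right.
  10110101
     ^
That bit is 1.

Answer: 1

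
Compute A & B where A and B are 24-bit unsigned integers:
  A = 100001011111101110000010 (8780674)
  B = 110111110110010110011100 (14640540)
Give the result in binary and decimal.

Apply & to each column (1 only where both bits are 1):
  100001011111101110000010
& 110111110110010110011100
--------------------------
  100001010110000110000000

Answer: 100001010110000110000000 (8741248)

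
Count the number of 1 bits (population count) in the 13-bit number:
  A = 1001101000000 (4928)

1001101000000
1-bits at positions (from bit 0 = LSB): 6, 8, 9, 12
Count = 4

Answer: 4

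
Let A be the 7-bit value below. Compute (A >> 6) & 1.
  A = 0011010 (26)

Bit 6 is the 7th from the right.
  0011010
  ^
That bit is 0.

Answer: 0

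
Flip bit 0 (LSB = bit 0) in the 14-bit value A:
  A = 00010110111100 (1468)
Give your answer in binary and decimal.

Mask = 1 << 0 = 00000000000001
Bit 0 of A is 0; XOR with the mask flips it to 1.
  00010110111100
^ 00000000000001
----------------
  00010110111101

Answer: 00010110111101 (1469)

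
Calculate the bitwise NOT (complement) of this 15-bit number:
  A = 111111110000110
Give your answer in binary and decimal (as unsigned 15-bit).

Flip each bit (0->1, 1->0):
  111111110000110
  000000001111001

Answer: 000000001111001 (121)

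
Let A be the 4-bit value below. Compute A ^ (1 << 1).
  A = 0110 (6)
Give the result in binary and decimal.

Mask = 1 << 1 = 0010
Bit 1 of A is 1; XOR with the mask flips it to 0.
  0110
^ 0010
------
  0100

Answer: 0100 (4)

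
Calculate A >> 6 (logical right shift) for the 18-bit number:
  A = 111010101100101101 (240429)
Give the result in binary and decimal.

Logical shift right by 6: drop the bottom 6 bit(s), prepend 6 zero(s) on the left.
  111010101100101101  ->  keep [111010101100], discard [101101], prepend 000000
= 000000111010101100

Answer: 000000111010101100 (3756)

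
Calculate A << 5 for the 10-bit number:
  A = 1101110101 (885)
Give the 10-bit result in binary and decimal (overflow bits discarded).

Shift left by 5: drop the top 5 bit(s), append 5 zero(s) on the right.
  1101110101  ->  discard [11011], keep [10101], append 00000
= 1010100000

Answer: 1010100000 (672)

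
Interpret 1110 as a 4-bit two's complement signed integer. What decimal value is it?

MSB is 1, so the value is negative. Find the magnitude:
1. Invert bits:  0001
2. Add 1:        0010  = 2
3. Apply sign:   -2

Answer: -2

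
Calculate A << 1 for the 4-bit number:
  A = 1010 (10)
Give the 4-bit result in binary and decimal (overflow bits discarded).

Shift left by 1: drop the top 1 bit(s), append 1 zero(s) on the right.
  1010  ->  discard [1], keep [010], append 0
= 0100

Answer: 0100 (4)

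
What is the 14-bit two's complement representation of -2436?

1. Binary of +2436:  00100110000100
2. Invert bits:     11011001111011
3. Add 1:           11011001111100

Answer: 11011001111100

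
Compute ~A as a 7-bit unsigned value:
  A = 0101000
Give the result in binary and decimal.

Flip each bit (0->1, 1->0):
  0101000
  1010111

Answer: 1010111 (87)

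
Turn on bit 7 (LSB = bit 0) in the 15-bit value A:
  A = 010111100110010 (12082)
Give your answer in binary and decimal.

Mask = 1 << 7 = 000000010000000
Bit 7 of A is 0, so OR-ing with the mask flips it to 1.
  010111100110010
| 000000010000000
-----------------
  010111110110010

Answer: 010111110110010 (12210)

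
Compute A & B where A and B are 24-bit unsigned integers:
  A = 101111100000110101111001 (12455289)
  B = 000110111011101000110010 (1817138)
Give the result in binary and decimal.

Apply & to each column (1 only where both bits are 1):
  101111100000110101111001
& 000110111011101000110010
--------------------------
  000110100000100000110000

Answer: 000110100000100000110000 (1706032)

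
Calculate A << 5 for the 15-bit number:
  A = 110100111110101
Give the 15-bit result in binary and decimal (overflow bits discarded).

Shift left by 5: drop the top 5 bit(s), append 5 zero(s) on the right.
  110100111110101  ->  discard [11010], keep [0111110101], append 00000
= 011111010100000

Answer: 011111010100000 (16032)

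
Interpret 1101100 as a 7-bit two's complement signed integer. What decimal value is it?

MSB is 1, so the value is negative. Find the magnitude:
1. Invert bits:  0010011
2. Add 1:        0010100  = 20
3. Apply sign:   -20

Answer: -20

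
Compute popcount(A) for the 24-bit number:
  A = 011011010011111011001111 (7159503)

011011010011111011001111
1-bits at positions (from bit 0 = LSB): 0, 1, 2, 3, 6, 7, 9, 10, 11, 12, 13, 16, 18, 19, 21, 22
Count = 16

Answer: 16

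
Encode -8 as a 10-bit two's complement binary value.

1. Binary of +8:  0000001000
2. Invert bits:     1111110111
3. Add 1:           1111111000

Answer: 1111111000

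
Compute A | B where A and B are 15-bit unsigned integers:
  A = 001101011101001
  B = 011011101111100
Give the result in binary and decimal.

Apply | to each column (1 where either bit is 1):
  001101011101001
| 011011101111100
-----------------
  011111111111101

Answer: 011111111111101 (16381)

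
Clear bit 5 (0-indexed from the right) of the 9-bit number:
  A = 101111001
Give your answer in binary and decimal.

Mask = ~(1 << 5) = 111011111
Bit 5 of A is 1, so AND-ing with the mask clears it to 0.
  101111001
& 111011111
-----------
  101011001

Answer: 101011001 (345)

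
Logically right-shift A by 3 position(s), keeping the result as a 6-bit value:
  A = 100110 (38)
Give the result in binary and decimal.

Logical shift right by 3: drop the bottom 3 bit(s), prepend 3 zero(s) on the left.
  100110  ->  keep [100], discard [110], prepend 000
= 000100

Answer: 000100 (4)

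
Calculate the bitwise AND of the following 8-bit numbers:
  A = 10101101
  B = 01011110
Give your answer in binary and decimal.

Apply & to each column (1 only where both bits are 1):
  10101101
& 01011110
----------
  00001100

Answer: 00001100 (12)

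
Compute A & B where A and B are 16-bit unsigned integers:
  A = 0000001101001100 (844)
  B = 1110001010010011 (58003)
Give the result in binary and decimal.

Apply & to each column (1 only where both bits are 1):
  0000001101001100
& 1110001010010011
------------------
  0000001000000000

Answer: 0000001000000000 (512)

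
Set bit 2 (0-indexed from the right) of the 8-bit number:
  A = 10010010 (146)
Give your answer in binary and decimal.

Mask = 1 << 2 = 00000100
Bit 2 of A is 0, so OR-ing with the mask flips it to 1.
  10010010
| 00000100
----------
  10010110

Answer: 10010110 (150)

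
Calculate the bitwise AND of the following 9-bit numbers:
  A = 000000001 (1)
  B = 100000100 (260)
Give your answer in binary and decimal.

Apply & to each column (1 only where both bits are 1):
  000000001
& 100000100
-----------
  000000000

Answer: 000000000 (0)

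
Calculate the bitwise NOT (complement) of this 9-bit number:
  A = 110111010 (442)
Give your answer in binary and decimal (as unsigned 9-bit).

Flip each bit (0->1, 1->0):
  110111010
  001000101

Answer: 001000101 (69)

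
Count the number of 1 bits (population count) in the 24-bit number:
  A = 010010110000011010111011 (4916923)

010010110000011010111011
1-bits at positions (from bit 0 = LSB): 0, 1, 3, 4, 5, 7, 9, 10, 16, 17, 19, 22
Count = 12

Answer: 12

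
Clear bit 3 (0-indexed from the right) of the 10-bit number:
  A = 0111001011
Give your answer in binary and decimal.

Mask = ~(1 << 3) = 1111110111
Bit 3 of A is 1, so AND-ing with the mask clears it to 0.
  0111001011
& 1111110111
------------
  0111000011

Answer: 0111000011 (451)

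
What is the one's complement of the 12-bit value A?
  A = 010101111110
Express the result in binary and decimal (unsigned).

Flip each bit (0->1, 1->0):
  010101111110
  101010000001

Answer: 101010000001 (2689)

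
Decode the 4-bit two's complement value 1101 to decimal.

MSB is 1, so the value is negative. Find the magnitude:
1. Invert bits:  0010
2. Add 1:        0011  = 3
3. Apply sign:   -3

Answer: -3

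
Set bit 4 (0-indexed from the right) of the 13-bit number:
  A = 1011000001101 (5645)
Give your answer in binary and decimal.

Mask = 1 << 4 = 0000000010000
Bit 4 of A is 0, so OR-ing with the mask flips it to 1.
  1011000001101
| 0000000010000
---------------
  1011000011101

Answer: 1011000011101 (5661)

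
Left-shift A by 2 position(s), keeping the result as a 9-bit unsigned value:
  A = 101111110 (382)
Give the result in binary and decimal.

Shift left by 2: drop the top 2 bit(s), append 2 zero(s) on the right.
  101111110  ->  discard [10], keep [1111110], append 00
= 111111000

Answer: 111111000 (504)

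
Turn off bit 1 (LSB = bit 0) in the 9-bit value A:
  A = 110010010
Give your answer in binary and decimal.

Mask = ~(1 << 1) = 111111101
Bit 1 of A is 1, so AND-ing with the mask clears it to 0.
  110010010
& 111111101
-----------
  110010000

Answer: 110010000 (400)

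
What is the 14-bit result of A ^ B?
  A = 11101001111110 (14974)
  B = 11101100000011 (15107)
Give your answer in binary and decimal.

Apply ^ to each column (1 where bits differ):
  11101001111110
^ 11101100000011
----------------
  00000101111101

Answer: 00000101111101 (381)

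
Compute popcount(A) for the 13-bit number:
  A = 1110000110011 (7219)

1110000110011
1-bits at positions (from bit 0 = LSB): 0, 1, 4, 5, 10, 11, 12
Count = 7

Answer: 7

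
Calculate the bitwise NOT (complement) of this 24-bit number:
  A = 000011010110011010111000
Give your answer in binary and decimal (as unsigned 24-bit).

Flip each bit (0->1, 1->0):
  000011010110011010111000
  111100101001100101000111

Answer: 111100101001100101000111 (15898951)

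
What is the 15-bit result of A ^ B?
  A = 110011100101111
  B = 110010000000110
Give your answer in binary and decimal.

Apply ^ to each column (1 where bits differ):
  110011100101111
^ 110010000000110
-----------------
  000001100101001

Answer: 000001100101001 (809)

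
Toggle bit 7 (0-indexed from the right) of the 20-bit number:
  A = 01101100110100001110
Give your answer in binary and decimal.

Mask = 1 << 7 = 00000000000010000000
Bit 7 of A is 0; XOR with the mask flips it to 1.
  01101100110100001110
^ 00000000000010000000
----------------------
  01101100110110001110

Answer: 01101100110110001110 (445838)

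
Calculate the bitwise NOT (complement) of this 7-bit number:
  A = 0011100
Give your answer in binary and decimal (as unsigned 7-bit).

Flip each bit (0->1, 1->0):
  0011100
  1100011

Answer: 1100011 (99)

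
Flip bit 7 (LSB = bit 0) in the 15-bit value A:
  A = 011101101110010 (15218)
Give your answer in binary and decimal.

Mask = 1 << 7 = 000000010000000
Bit 7 of A is 0; XOR with the mask flips it to 1.
  011101101110010
^ 000000010000000
-----------------
  011101111110010

Answer: 011101111110010 (15346)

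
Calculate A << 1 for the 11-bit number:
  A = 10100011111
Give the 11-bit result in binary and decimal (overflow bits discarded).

Shift left by 1: drop the top 1 bit(s), append 1 zero(s) on the right.
  10100011111  ->  discard [1], keep [0100011111], append 0
= 01000111110

Answer: 01000111110 (574)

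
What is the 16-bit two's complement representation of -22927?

1. Binary of +22927:  0101100110001111
2. Invert bits:     1010011001110000
3. Add 1:           1010011001110001

Answer: 1010011001110001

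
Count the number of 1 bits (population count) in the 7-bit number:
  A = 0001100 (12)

0001100
1-bits at positions (from bit 0 = LSB): 2, 3
Count = 2

Answer: 2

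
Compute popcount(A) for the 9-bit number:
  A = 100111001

100111001
1-bits at positions (from bit 0 = LSB): 0, 3, 4, 5, 8
Count = 5

Answer: 5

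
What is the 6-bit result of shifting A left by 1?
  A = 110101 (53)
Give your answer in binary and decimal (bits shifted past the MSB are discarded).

Shift left by 1: drop the top 1 bit(s), append 1 zero(s) on the right.
  110101  ->  discard [1], keep [10101], append 0
= 101010

Answer: 101010 (42)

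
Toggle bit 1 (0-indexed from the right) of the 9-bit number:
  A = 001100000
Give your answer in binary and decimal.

Mask = 1 << 1 = 000000010
Bit 1 of A is 0; XOR with the mask flips it to 1.
  001100000
^ 000000010
-----------
  001100010

Answer: 001100010 (98)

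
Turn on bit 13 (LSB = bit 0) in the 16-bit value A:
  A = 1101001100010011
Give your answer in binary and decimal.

Mask = 1 << 13 = 0010000000000000
Bit 13 of A is 0, so OR-ing with the mask flips it to 1.
  1101001100010011
| 0010000000000000
------------------
  1111001100010011

Answer: 1111001100010011 (62227)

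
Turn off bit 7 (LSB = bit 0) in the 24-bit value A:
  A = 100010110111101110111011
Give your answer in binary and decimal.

Mask = ~(1 << 7) = 111111111111111101111111
Bit 7 of A is 1, so AND-ing with the mask clears it to 0.
  100010110111101110111011
& 111111111111111101111111
--------------------------
  100010110111101100111011

Answer: 100010110111101100111011 (9141051)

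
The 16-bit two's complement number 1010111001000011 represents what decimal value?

MSB is 1, so the value is negative. Find the magnitude:
1. Invert bits:  0101000110111100
2. Add 1:        0101000110111101  = 20925
3. Apply sign:   -20925

Answer: -20925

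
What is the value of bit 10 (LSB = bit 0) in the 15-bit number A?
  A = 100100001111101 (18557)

Bit 10 is the 11th from the right.
  100100001111101
      ^
That bit is 0.

Answer: 0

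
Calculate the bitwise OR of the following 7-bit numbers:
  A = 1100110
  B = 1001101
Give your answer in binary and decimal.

Apply | to each column (1 where either bit is 1):
  1100110
| 1001101
---------
  1101111

Answer: 1101111 (111)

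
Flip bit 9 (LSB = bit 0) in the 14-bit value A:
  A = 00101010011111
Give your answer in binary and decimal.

Mask = 1 << 9 = 00001000000000
Bit 9 of A is 1; XOR with the mask flips it to 0.
  00101010011111
^ 00001000000000
----------------
  00100010011111

Answer: 00100010011111 (2207)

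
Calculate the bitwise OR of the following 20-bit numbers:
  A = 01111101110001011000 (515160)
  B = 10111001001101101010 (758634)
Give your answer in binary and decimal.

Apply | to each column (1 where either bit is 1):
  01111101110001011000
| 10111001001101101010
----------------------
  11111101111101111010

Answer: 11111101111101111010 (1040250)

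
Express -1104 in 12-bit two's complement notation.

1. Binary of +1104:  010001010000
2. Invert bits:     101110101111
3. Add 1:           101110110000

Answer: 101110110000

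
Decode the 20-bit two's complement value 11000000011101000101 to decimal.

MSB is 1, so the value is negative. Find the magnitude:
1. Invert bits:  00111111100010111010
2. Add 1:        00111111100010111011  = 260283
3. Apply sign:   -260283

Answer: -260283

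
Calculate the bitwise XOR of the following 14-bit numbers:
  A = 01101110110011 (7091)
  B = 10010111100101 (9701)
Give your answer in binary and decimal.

Apply ^ to each column (1 where bits differ):
  01101110110011
^ 10010111100101
----------------
  11111001010110

Answer: 11111001010110 (15958)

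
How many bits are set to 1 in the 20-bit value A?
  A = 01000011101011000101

01000011101011000101
1-bits at positions (from bit 0 = LSB): 0, 2, 6, 7, 9, 11, 12, 13, 18
Count = 9

Answer: 9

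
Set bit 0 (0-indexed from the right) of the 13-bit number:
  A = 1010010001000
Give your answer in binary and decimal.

Mask = 1 << 0 = 0000000000001
Bit 0 of A is 0, so OR-ing with the mask flips it to 1.
  1010010001000
| 0000000000001
---------------
  1010010001001

Answer: 1010010001001 (5257)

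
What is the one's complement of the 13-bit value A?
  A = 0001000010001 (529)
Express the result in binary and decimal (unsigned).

Flip each bit (0->1, 1->0):
  0001000010001
  1110111101110

Answer: 1110111101110 (7662)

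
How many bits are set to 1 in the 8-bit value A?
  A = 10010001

10010001
1-bits at positions (from bit 0 = LSB): 0, 4, 7
Count = 3

Answer: 3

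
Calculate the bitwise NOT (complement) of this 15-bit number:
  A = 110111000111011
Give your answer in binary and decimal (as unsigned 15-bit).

Flip each bit (0->1, 1->0):
  110111000111011
  001000111000100

Answer: 001000111000100 (4548)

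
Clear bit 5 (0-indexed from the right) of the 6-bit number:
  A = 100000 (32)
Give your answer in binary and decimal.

Mask = ~(1 << 5) = 011111
Bit 5 of A is 1, so AND-ing with the mask clears it to 0.
  100000
& 011111
--------
  000000

Answer: 000000 (0)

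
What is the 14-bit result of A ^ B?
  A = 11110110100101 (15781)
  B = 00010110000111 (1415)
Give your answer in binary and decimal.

Apply ^ to each column (1 where bits differ):
  11110110100101
^ 00010110000111
----------------
  11100000100010

Answer: 11100000100010 (14370)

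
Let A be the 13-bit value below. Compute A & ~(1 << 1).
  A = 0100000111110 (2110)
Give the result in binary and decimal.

Mask = ~(1 << 1) = 1111111111101
Bit 1 of A is 1, so AND-ing with the mask clears it to 0.
  0100000111110
& 1111111111101
---------------
  0100000111100

Answer: 0100000111100 (2108)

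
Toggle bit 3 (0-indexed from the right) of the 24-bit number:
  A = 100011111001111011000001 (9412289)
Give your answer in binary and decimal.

Mask = 1 << 3 = 000000000000000000001000
Bit 3 of A is 0; XOR with the mask flips it to 1.
  100011111001111011000001
^ 000000000000000000001000
--------------------------
  100011111001111011001001

Answer: 100011111001111011001001 (9412297)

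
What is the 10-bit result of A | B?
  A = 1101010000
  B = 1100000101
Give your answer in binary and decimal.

Apply | to each column (1 where either bit is 1):
  1101010000
| 1100000101
------------
  1101010101

Answer: 1101010101 (853)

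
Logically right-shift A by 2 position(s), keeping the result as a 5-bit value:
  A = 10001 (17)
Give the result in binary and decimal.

Logical shift right by 2: drop the bottom 2 bit(s), prepend 2 zero(s) on the left.
  10001  ->  keep [100], discard [01], prepend 00
= 00100

Answer: 00100 (4)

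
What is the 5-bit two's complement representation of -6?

1. Binary of +6:  00110
2. Invert bits:     11001
3. Add 1:           11010

Answer: 11010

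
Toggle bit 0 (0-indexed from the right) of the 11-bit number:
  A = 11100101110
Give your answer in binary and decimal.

Mask = 1 << 0 = 00000000001
Bit 0 of A is 0; XOR with the mask flips it to 1.
  11100101110
^ 00000000001
-------------
  11100101111

Answer: 11100101111 (1839)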